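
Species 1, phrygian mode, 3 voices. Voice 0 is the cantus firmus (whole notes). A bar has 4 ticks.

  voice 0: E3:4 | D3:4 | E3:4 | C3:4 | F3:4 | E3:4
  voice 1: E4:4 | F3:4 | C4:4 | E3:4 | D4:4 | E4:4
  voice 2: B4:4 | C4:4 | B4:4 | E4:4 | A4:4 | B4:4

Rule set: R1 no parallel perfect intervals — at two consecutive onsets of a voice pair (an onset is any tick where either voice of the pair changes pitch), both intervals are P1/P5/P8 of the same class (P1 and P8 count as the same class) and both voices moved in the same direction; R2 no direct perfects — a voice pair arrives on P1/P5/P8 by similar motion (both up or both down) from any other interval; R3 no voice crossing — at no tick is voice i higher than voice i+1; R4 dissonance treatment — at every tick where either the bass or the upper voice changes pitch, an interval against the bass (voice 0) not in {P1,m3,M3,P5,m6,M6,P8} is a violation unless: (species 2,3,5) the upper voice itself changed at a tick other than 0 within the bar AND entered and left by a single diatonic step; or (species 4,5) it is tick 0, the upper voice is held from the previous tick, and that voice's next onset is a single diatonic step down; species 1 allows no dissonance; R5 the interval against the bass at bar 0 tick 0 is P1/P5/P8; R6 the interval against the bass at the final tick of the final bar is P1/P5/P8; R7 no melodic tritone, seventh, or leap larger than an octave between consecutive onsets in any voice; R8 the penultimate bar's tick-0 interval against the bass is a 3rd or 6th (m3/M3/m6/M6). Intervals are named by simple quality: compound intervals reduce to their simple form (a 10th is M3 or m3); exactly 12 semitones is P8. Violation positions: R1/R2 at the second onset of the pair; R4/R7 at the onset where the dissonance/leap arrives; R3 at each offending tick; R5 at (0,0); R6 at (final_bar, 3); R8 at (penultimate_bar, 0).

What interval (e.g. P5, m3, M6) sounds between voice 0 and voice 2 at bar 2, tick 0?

voice 0=E3 voice 2=B4 -> P5

P5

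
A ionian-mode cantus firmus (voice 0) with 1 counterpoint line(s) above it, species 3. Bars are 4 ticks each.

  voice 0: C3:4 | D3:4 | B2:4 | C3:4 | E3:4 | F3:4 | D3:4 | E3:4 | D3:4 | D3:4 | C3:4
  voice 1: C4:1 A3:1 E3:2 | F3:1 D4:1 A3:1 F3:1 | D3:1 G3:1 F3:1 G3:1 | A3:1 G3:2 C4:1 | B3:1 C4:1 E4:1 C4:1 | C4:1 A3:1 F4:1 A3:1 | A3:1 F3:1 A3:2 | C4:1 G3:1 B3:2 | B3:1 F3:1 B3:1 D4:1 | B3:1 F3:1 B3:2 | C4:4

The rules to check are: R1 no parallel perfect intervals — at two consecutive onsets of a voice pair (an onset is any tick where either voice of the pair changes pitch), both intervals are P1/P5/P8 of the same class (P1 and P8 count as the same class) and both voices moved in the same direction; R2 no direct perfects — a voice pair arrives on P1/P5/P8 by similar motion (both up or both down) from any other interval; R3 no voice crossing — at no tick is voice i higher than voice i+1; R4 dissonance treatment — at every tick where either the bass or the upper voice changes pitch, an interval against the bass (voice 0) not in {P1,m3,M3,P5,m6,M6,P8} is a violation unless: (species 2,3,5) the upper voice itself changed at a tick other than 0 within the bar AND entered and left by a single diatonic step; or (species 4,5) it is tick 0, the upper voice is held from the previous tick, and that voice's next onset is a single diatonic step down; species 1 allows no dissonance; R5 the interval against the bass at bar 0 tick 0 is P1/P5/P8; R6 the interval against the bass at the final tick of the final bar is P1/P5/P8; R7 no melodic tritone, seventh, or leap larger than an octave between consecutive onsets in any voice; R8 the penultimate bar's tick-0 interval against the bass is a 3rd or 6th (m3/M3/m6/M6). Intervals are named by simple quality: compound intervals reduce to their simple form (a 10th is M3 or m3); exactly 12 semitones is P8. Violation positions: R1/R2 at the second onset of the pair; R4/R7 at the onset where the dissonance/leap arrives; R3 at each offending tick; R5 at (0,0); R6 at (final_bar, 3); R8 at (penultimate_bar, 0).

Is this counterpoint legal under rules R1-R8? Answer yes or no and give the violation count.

bar 0: v0=C3 v1=C4 (P8)
bar 1: v0=D3 v1=F3 (m3)
bar 2: v0=B2 v1=D3 (m3)
bar 3: v0=C3 v1=A3 (M6)
bar 4: v0=E3 v1=B3 (P5)
bar 5: v0=F3 v1=C4 (P5)
bar 6: v0=D3 v1=A3 (P5)
bar 7: v0=E3 v1=C4 (m6)
bar 8: v0=D3 v1=B3 (M6)
bar 9: v0=D3 v1=B3 (M6)
bar 10: v0=C3 v1=C4 (P8)
  R7 @ bar8.1: B3->F3 leap 6st
  R7 @ bar8.2: F3->B3 leap 6st
  R7 @ bar9.1: B3->F3 leap 6st
  R7 @ bar9.2: F3->B3 leap 6st

No (4 violations)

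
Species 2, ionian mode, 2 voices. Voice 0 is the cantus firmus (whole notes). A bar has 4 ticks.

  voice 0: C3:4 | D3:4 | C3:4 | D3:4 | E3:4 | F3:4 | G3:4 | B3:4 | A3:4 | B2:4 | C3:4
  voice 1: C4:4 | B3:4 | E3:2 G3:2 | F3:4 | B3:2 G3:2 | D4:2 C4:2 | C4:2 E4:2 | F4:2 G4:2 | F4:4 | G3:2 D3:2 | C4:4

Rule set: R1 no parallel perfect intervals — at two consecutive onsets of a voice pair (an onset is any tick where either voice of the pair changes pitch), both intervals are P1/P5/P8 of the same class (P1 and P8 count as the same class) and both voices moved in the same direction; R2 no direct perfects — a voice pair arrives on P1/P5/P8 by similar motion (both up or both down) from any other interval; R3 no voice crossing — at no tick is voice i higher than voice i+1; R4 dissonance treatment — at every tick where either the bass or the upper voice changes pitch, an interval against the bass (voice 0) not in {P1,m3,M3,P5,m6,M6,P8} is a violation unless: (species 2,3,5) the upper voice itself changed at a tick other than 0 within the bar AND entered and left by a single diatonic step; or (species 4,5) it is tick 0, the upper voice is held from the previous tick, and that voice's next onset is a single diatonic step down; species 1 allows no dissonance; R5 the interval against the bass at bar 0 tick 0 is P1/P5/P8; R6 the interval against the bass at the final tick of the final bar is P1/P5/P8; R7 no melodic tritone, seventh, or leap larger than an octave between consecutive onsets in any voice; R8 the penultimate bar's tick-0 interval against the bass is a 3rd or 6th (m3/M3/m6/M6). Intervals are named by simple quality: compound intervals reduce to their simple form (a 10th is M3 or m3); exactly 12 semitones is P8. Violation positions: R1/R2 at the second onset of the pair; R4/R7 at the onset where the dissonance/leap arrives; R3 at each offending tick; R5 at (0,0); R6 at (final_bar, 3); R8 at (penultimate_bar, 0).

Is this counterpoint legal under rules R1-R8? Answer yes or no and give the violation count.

bar 0: v0=C3 v1=C4 (P8)
bar 1: v0=D3 v1=B3 (M6)
bar 2: v0=C3 v1=E3 (M3)
bar 3: v0=D3 v1=F3 (m3)
bar 4: v0=E3 v1=B3 (P5)
bar 5: v0=F3 v1=D4 (M6)
bar 6: v0=G3 v1=C4 (P4)
bar 7: v0=B3 v1=F4 (TT)
bar 8: v0=A3 v1=F4 (m6)
bar 9: v0=B2 v1=G3 (m6)
bar 10: v0=C3 v1=C4 (P8)
  R2 @ bar4.0: D3/F3 m3 -> E3/B3 P5 similar
  R7 @ bar4.0: F3->B3 leap 6st
  R4 @ bar6.0: G3/C4 P4 untreated
  R4 @ bar7.0: B3/F4 TT untreated
  R7 @ bar9.0: A3->B2 leap 10st
  R7 @ bar9.0: F4->G3 leap 10st
  R2 @ bar10.0: B2/D3 m3 -> C3/C4 P8 similar
  R7 @ bar10.0: D3->C4 leap 10st

No (8 violations)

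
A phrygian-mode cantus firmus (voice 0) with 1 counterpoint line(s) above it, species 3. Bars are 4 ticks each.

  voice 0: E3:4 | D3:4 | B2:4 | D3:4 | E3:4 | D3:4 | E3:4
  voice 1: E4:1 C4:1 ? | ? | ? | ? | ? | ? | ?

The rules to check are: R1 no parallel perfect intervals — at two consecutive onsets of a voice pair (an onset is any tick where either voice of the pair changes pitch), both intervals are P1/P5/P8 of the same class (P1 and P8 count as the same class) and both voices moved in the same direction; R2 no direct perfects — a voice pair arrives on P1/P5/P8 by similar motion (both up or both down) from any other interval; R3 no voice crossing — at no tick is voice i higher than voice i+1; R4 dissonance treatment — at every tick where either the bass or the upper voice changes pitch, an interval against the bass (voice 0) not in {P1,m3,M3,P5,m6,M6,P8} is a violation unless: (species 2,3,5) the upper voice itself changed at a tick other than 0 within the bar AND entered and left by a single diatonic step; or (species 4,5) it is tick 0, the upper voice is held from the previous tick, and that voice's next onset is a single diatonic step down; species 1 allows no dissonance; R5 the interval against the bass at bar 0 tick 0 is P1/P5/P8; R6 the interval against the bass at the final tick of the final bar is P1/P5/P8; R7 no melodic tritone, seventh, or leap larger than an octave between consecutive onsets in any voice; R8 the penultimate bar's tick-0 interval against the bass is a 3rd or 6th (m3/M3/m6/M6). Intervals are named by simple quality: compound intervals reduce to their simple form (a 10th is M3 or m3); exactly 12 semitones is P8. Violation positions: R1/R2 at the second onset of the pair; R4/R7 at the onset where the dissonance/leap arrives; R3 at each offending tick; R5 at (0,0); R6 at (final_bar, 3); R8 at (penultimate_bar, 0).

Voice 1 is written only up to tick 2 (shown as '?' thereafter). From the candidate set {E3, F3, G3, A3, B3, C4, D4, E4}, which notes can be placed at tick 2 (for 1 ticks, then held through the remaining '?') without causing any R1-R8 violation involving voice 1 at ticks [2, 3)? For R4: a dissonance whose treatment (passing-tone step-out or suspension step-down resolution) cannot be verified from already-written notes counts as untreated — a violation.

{B3, C4, E3, E4, G3}

E3: legal
F3: violates R4
G3: legal
A3: violates R4
B3: legal
C4: legal
D4: violates R4
E4: legal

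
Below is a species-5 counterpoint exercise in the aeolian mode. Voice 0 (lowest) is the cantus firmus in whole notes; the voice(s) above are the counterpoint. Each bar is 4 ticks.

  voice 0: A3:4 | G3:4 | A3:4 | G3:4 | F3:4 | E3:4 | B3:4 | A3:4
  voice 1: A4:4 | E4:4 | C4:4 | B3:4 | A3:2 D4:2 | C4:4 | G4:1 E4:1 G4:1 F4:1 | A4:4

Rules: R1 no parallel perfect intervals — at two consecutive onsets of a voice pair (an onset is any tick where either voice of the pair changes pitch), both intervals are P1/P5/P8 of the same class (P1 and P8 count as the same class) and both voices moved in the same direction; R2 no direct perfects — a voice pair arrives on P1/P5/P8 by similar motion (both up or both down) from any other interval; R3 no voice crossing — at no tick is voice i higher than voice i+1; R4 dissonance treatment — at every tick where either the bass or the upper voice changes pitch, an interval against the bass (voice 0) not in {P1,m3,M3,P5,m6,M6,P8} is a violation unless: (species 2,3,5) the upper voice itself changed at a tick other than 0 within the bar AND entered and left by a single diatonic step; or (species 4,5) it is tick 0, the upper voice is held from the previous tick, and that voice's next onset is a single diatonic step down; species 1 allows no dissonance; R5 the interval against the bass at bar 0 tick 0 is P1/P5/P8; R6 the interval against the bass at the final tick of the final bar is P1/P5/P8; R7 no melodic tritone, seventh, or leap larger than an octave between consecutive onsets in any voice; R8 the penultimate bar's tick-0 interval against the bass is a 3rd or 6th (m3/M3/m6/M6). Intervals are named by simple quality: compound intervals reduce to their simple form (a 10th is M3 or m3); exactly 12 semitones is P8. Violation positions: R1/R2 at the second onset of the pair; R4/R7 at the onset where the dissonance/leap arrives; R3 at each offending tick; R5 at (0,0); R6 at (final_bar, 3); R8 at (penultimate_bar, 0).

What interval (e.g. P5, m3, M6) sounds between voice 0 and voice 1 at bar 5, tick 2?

m6

voice 0=E3 voice 1=C4 -> m6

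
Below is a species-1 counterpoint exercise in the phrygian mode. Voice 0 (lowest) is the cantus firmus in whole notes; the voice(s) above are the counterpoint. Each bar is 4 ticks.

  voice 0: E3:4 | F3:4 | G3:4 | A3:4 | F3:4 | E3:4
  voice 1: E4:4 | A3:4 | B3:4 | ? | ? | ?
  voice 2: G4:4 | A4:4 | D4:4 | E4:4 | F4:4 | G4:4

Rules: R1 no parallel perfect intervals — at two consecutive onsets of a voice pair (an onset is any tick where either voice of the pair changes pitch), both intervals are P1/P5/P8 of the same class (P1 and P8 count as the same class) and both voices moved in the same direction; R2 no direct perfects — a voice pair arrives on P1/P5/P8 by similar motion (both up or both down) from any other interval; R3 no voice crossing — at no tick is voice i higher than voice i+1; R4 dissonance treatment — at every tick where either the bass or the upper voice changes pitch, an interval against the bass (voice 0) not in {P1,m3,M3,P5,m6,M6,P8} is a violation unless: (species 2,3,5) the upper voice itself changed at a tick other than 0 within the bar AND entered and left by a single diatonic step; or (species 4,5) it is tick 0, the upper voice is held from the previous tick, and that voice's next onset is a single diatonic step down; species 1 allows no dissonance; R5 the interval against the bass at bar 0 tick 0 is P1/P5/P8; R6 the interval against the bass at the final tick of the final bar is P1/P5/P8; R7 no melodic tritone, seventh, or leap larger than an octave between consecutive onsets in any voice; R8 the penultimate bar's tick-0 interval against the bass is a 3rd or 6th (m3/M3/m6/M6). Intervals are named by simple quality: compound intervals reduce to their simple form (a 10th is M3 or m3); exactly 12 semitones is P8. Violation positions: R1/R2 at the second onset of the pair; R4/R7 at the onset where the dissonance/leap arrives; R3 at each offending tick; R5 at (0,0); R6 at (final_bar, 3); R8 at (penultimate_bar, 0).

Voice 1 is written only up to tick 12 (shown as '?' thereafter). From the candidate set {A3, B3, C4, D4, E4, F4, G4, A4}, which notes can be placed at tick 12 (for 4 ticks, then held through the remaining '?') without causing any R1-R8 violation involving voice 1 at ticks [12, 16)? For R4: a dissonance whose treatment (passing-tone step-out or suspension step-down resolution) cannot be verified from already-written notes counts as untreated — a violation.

A3: legal
B3: violates R4
C4: legal
D4: violates R4
E4: violates R2
F4: violates R3,R7
G4: violates R3,R4
A4: violates R2,R3,R7

{A3, C4}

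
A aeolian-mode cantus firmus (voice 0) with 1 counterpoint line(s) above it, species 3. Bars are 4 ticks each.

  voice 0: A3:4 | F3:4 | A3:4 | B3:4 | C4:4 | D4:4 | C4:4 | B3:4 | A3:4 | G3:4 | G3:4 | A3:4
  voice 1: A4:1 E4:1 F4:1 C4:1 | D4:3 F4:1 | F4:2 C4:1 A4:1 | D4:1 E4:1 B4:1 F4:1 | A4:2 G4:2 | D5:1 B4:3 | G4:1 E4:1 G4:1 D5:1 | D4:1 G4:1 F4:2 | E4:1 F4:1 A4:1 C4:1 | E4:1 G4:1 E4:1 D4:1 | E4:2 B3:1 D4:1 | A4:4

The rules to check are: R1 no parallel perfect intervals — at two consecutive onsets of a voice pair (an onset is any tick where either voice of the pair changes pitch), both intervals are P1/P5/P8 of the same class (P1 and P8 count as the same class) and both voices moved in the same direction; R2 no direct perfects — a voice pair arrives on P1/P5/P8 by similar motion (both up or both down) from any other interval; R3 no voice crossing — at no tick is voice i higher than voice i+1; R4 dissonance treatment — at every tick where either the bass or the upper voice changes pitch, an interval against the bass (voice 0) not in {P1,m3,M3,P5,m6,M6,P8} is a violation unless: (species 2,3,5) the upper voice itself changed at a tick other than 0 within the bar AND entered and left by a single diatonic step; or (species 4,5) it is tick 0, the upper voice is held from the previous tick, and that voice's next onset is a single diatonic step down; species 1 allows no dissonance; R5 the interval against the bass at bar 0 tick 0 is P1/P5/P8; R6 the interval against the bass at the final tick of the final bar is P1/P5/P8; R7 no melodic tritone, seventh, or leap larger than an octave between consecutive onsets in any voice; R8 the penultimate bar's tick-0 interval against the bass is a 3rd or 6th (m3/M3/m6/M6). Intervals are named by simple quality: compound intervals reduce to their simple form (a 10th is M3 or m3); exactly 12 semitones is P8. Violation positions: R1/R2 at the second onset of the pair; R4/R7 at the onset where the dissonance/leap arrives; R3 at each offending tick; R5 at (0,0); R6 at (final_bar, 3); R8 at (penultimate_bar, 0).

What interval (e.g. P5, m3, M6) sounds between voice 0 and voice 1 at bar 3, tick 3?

voice 0=B3 voice 1=F4 -> TT

TT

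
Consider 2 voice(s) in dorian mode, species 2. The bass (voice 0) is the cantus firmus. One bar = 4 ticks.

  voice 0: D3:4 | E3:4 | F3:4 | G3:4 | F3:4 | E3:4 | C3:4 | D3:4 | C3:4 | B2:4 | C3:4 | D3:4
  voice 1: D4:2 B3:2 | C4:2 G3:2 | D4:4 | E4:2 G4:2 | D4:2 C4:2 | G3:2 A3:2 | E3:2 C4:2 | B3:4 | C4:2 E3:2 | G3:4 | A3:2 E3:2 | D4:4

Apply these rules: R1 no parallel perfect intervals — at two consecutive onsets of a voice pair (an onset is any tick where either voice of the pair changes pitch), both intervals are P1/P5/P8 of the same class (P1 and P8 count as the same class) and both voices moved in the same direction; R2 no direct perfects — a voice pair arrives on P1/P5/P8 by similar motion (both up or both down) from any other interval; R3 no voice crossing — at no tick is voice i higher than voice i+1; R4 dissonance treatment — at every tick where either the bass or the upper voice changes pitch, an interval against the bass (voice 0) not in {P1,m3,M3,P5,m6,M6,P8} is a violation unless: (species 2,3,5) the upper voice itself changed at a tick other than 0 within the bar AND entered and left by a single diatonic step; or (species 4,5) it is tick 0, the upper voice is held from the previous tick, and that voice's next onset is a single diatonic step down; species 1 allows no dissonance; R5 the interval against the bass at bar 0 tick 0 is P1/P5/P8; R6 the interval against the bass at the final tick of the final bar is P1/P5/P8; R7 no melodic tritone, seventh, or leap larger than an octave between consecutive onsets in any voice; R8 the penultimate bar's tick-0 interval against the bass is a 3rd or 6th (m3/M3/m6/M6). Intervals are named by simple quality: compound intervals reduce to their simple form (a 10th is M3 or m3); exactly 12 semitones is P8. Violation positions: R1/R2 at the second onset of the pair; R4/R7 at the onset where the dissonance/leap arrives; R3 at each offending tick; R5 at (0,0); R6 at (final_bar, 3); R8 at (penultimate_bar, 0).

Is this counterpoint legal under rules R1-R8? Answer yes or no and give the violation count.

No (3 violations)

bar 0: v0=D3 v1=D4 (P8)
bar 1: v0=E3 v1=C4 (m6)
bar 2: v0=F3 v1=D4 (M6)
bar 3: v0=G3 v1=E4 (M6)
bar 4: v0=F3 v1=D4 (M6)
bar 5: v0=E3 v1=G3 (m3)
bar 6: v0=C3 v1=E3 (M3)
bar 7: v0=D3 v1=B3 (M6)
bar 8: v0=C3 v1=C4 (P8)
bar 9: v0=B2 v1=G3 (m6)
bar 10: v0=C3 v1=A3 (M6)
bar 11: v0=D3 v1=D4 (P8)
  R4 @ bar5.2: E3/A3 P4 untreated
  R2 @ bar11.0: C3/E3 M3 -> D3/D4 P8 similar
  R7 @ bar11.0: E3->D4 leap 10st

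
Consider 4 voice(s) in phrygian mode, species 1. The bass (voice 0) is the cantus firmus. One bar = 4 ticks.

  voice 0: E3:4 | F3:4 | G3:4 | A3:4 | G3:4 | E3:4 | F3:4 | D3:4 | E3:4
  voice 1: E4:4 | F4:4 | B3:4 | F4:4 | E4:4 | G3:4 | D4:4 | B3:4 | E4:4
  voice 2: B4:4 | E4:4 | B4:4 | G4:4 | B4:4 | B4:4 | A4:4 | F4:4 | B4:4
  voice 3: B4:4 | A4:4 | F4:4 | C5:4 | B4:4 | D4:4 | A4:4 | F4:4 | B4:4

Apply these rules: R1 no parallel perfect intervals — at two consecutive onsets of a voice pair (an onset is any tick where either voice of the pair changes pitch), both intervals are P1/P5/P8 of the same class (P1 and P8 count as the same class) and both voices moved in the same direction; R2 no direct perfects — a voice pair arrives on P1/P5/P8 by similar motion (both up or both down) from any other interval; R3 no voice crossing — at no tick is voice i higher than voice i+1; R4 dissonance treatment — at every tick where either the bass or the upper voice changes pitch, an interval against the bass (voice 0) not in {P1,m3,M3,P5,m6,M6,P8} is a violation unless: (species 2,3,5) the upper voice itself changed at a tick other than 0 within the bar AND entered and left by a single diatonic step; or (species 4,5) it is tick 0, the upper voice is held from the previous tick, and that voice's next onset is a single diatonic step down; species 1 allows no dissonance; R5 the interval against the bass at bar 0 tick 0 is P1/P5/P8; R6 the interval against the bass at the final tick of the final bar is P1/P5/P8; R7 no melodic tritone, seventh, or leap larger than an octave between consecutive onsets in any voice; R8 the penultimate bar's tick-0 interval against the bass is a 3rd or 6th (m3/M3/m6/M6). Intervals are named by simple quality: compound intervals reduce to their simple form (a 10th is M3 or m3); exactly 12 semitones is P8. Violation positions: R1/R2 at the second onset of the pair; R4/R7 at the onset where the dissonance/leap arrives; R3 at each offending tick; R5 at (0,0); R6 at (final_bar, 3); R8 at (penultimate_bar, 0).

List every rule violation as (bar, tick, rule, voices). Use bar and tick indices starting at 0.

bar 0: v0=E3 v1=E4 v2=B4 v3=B4 downbeat P5
bar 1: v0=F3 v1=F4 v2=E4 v3=A4 downbeat M3
bar 2: v0=G3 v1=B3 v2=B4 v3=F4 downbeat m7
bar 3: v0=A3 v1=F4 v2=G4 v3=C5 downbeat m3
bar 4: v0=G3 v1=E4 v2=B4 v3=B4 downbeat M3
bar 5: v0=E3 v1=G3 v2=B4 v3=D4 downbeat m7
bar 6: v0=F3 v1=D4 v2=A4 v3=A4 downbeat M3
bar 7: v0=D3 v1=B3 v2=F4 v3=F4 downbeat m3
bar 8: v0=E3 v1=E4 v2=B4 v3=B4 downbeat P5
  -> R1 @ bar 1 tick 0 v(0, 1): E3/E4 P8 -> F3/F4 P8 similar
  -> R3 @ bar 1 tick 0 v(1, 2): F4 above E4
  -> R4 @ bar 1 tick 0 v(0, 2): F3/E4 M7 untreated
  -> R3 @ bar 1 tick 1 v(1, 2): F4 above E4
  -> R3 @ bar 1 tick 2 v(1, 2): F4 above E4
  -> R3 @ bar 1 tick 3 v(1, 2): F4 above E4
  -> R3 @ bar 2 tick 0 v(2, 3): B4 above F4
  -> R4 @ bar 2 tick 0 v(0, 3): G3/F4 m7 untreated
  -> R7 @ bar 2 tick 0 v(1,): F4->B3 leap 6st
  -> R3 @ bar 2 tick 1 v(2, 3): B4 above F4
  -> R3 @ bar 2 tick 2 v(2, 3): B4 above F4
  -> R3 @ bar 2 tick 3 v(2, 3): B4 above F4
  -> R2 @ bar 3 tick 0 v(1, 3): B3/F4 TT -> F4/C5 P5 similar
  -> R4 @ bar 3 tick 0 v(0, 2): A3/G4 m7 untreated
  -> R7 @ bar 3 tick 0 v(1,): B3->F4 leap 6st
  -> R1 @ bar 4 tick 0 v(1, 3): F4/C5 P5 -> E4/B4 P5 similar
  -> R1 @ bar 5 tick 0 v(1, 3): E4/B4 P5 -> G3/D4 P5 similar
  -> R3 @ bar 5 tick 0 v(2, 3): B4 above D4
  -> R4 @ bar 5 tick 0 v(0, 3): E3/D4 m7 untreated
  -> R3 @ bar 5 tick 1 v(2, 3): B4 above D4
  -> R3 @ bar 5 tick 2 v(2, 3): B4 above D4
  -> R3 @ bar 5 tick 3 v(2, 3): B4 above D4
  -> R1 @ bar 6 tick 0 v(1, 3): G3/D4 P5 -> D4/A4 P5 similar
  -> R1 @ bar 7 tick 0 v(2, 3): A4/A4 P1 -> F4/F4 P1 similar
  -> R1 @ bar 8 tick 0 v(2, 3): F4/F4 P1 -> B4/B4 P1 similar
  -> R2 @ bar 8 tick 0 v(0, 1): D3/B3 M6 -> E3/E4 P8 similar
  -> R2 @ bar 8 tick 0 v(0, 2): D3/F4 m3 -> E3/B4 P5 similar
  -> R2 @ bar 8 tick 0 v(0, 3): D3/F4 m3 -> E3/B4 P5 similar
  -> R2 @ bar 8 tick 0 v(1, 2): B3/F4 TT -> E4/B4 P5 similar
  -> R2 @ bar 8 tick 0 v(1, 3): B3/F4 TT -> E4/B4 P5 similar
  -> R7 @ bar 8 tick 0 v(2,): F4->B4 leap 6st
  -> R7 @ bar 8 tick 0 v(3,): F4->B4 leap 6st

(1, 0, R1, (0, 1))
(1, 0, R3, (1, 2))
(1, 0, R4, (0, 2))
(1, 1, R3, (1, 2))
(1, 2, R3, (1, 2))
(1, 3, R3, (1, 2))
(2, 0, R3, (2, 3))
(2, 0, R4, (0, 3))
(2, 0, R7, (1,))
(2, 1, R3, (2, 3))
(2, 2, R3, (2, 3))
(2, 3, R3, (2, 3))
(3, 0, R2, (1, 3))
(3, 0, R4, (0, 2))
(3, 0, R7, (1,))
(4, 0, R1, (1, 3))
(5, 0, R1, (1, 3))
(5, 0, R3, (2, 3))
(5, 0, R4, (0, 3))
(5, 1, R3, (2, 3))
(5, 2, R3, (2, 3))
(5, 3, R3, (2, 3))
(6, 0, R1, (1, 3))
(7, 0, R1, (2, 3))
(8, 0, R1, (2, 3))
(8, 0, R2, (0, 1))
(8, 0, R2, (0, 2))
(8, 0, R2, (0, 3))
(8, 0, R2, (1, 2))
(8, 0, R2, (1, 3))
(8, 0, R7, (2,))
(8, 0, R7, (3,))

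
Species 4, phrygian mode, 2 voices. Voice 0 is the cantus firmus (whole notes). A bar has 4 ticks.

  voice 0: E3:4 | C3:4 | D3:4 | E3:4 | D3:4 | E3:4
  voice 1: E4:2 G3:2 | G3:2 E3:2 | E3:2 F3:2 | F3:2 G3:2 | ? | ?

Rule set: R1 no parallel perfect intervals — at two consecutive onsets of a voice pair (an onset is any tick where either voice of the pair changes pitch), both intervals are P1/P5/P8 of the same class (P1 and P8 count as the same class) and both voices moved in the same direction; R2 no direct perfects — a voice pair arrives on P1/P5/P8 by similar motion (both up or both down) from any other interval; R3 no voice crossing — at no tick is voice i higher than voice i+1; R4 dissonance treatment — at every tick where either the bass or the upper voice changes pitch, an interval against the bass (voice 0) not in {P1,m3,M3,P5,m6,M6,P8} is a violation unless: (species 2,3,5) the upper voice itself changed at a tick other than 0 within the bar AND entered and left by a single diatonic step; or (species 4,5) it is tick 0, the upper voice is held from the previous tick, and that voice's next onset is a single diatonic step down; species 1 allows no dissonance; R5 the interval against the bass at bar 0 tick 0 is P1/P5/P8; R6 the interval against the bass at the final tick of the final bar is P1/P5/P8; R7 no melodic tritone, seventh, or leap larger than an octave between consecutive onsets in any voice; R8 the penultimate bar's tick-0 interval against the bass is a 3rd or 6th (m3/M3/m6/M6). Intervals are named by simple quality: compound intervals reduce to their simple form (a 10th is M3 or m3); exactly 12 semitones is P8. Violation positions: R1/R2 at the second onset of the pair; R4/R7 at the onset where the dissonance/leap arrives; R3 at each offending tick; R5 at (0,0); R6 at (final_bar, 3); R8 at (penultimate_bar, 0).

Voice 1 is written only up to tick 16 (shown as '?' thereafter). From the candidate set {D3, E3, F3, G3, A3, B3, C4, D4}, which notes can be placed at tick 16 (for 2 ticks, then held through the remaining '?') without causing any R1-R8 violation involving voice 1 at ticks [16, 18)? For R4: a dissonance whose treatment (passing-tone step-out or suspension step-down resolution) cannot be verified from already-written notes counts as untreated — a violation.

{B3, F3}

D3: violates R2,R8
E3: violates R4,R8
F3: legal
G3: violates R4,R8
A3: violates R8
B3: legal
C4: violates R4,R8
D4: violates R8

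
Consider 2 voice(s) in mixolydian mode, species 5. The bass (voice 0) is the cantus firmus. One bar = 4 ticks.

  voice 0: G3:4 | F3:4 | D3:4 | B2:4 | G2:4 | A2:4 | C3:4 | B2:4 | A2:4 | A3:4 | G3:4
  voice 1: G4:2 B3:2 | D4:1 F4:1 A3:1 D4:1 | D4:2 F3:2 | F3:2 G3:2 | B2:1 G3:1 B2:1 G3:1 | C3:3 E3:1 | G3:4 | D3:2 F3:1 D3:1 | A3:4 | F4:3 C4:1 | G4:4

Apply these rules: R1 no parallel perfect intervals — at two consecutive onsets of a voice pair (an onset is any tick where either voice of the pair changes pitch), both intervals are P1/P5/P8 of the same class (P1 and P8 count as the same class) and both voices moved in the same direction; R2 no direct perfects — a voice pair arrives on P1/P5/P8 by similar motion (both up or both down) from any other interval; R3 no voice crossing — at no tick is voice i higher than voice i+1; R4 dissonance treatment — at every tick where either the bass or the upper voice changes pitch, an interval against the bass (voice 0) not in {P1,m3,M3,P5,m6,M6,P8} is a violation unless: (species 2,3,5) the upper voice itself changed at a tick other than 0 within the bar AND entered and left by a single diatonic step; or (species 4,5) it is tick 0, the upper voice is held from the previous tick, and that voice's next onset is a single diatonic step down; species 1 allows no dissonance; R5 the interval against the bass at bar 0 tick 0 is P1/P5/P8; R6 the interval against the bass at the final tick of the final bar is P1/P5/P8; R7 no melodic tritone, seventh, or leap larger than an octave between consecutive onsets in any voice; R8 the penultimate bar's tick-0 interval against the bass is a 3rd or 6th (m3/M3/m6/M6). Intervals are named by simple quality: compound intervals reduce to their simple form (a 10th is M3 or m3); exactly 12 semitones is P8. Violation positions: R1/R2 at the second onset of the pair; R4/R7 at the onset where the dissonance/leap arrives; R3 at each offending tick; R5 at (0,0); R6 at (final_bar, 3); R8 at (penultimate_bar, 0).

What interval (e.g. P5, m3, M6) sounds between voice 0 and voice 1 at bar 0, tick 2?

M3

voice 0=G3 voice 1=B3 -> M3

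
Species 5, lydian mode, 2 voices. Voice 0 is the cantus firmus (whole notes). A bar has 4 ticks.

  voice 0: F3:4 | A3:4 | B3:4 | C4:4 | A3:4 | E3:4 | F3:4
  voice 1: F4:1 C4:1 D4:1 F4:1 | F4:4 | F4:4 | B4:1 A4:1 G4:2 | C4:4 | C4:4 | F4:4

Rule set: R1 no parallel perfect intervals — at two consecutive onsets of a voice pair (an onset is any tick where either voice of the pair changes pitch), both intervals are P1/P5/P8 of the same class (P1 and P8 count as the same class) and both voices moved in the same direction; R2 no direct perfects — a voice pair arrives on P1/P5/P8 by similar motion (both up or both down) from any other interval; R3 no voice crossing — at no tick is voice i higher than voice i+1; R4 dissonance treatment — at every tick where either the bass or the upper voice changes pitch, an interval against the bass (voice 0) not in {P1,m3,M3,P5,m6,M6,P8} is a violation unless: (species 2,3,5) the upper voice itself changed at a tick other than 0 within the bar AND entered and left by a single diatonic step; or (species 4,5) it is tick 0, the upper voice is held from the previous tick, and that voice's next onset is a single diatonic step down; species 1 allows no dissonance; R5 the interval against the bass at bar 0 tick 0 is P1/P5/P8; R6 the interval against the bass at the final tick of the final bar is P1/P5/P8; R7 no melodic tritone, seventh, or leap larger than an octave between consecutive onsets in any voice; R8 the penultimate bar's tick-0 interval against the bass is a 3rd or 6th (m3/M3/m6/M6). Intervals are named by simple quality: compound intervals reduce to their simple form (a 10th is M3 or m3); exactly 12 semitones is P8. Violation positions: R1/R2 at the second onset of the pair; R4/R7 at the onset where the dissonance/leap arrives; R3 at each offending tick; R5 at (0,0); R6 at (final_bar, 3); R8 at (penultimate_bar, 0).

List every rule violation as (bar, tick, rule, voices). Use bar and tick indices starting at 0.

bar 0: v0=F3 v1=F4 downbeat P8
bar 1: v0=A3 v1=F4 downbeat m6
bar 2: v0=B3 v1=F4 downbeat TT
bar 3: v0=C4 v1=B4 downbeat M7
bar 4: v0=A3 v1=C4 downbeat m3
bar 5: v0=E3 v1=C4 downbeat m6
bar 6: v0=F3 v1=F4 downbeat P8
  -> R4 @ bar 2 tick 0 v(0, 1): B3/F4 TT untreated
  -> R4 @ bar 3 tick 0 v(0, 1): C4/B4 M7 untreated
  -> R7 @ bar 3 tick 0 v(1,): F4->B4 leap 6st
  -> R2 @ bar 6 tick 0 v(0, 1): E3/C4 m6 -> F3/F4 P8 similar

(2, 0, R4, (0, 1))
(3, 0, R4, (0, 1))
(3, 0, R7, (1,))
(6, 0, R2, (0, 1))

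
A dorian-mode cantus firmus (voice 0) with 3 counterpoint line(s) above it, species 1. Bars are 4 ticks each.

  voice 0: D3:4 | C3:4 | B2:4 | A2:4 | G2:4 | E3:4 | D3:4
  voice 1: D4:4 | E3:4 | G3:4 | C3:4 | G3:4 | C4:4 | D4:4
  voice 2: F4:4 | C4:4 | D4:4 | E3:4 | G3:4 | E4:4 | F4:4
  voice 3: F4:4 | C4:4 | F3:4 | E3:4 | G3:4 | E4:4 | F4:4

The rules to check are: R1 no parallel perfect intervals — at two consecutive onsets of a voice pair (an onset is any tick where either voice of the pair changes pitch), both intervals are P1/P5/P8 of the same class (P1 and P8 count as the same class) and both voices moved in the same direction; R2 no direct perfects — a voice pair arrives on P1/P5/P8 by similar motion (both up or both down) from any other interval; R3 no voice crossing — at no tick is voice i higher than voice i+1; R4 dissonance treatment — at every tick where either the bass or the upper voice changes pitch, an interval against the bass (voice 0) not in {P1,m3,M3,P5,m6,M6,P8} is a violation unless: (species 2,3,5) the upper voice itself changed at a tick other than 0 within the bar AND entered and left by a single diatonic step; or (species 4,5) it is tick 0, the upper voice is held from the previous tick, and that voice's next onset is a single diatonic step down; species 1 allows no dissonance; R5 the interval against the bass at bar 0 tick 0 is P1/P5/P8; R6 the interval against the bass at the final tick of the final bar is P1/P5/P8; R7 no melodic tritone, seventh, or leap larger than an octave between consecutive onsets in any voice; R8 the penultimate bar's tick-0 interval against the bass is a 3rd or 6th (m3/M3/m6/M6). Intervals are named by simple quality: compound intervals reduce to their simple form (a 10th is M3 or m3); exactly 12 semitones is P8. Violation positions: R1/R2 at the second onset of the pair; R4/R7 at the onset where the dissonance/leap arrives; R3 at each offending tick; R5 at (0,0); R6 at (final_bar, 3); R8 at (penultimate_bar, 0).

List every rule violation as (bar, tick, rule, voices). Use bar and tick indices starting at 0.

bar 0: v0=D3 v1=D4 v2=F4 v3=F4 downbeat m3
bar 1: v0=C3 v1=E3 v2=C4 v3=C4 downbeat P8
bar 2: v0=B2 v1=G3 v2=D4 v3=F3 downbeat TT
bar 3: v0=A2 v1=C3 v2=E3 v3=E3 downbeat P5
bar 4: v0=G2 v1=G3 v2=G3 v3=G3 downbeat P8
bar 5: v0=E3 v1=C4 v2=E4 v3=E4 downbeat P8
bar 6: v0=D3 v1=D4 v2=F4 v3=F4 downbeat m3
  -> R5 @ bar 0 tick 0 v(0, 2): opens on m3
  -> R5 @ bar 0 tick 0 v(0, 3): opens on m3
  -> R1 @ bar 1 tick 0 v(2, 3): F4/F4 P1 -> C4/C4 P1 similar
  -> R2 @ bar 1 tick 0 v(0, 2): D3/F4 m3 -> C3/C4 P8 similar
  -> R2 @ bar 1 tick 0 v(0, 3): D3/F4 m3 -> C3/C4 P8 similar
  -> R7 @ bar 1 tick 0 v(1,): D4->E3 leap 10st
  -> R2 @ bar 2 tick 0 v(1, 2): E3/C4 m6 -> G3/D4 P5 similar
  -> R3 @ bar 2 tick 0 v(2, 3): D4 above F3
  -> R4 @ bar 2 tick 0 v(0, 3): B2/F3 TT untreated
  -> R3 @ bar 2 tick 1 v(2, 3): D4 above F3
  -> R3 @ bar 2 tick 2 v(2, 3): D4 above F3
  -> R3 @ bar 2 tick 3 v(2, 3): D4 above F3
  -> R2 @ bar 3 tick 0 v(0, 2): B2/D4 m3 -> A2/E3 P5 similar
  -> R2 @ bar 3 tick 0 v(0, 3): B2/F3 TT -> A2/E3 P5 similar
  -> R2 @ bar 3 tick 0 v(2, 3): D4/F3 M6 -> E3/E3 P1 similar
  -> R7 @ bar 3 tick 0 v(2,): D4->E3 leap 10st
  -> R1 @ bar 4 tick 0 v(2, 3): E3/E3 P1 -> G3/G3 P1 similar
  -> R2 @ bar 4 tick 0 v(1, 2): C3/E3 M3 -> G3/G3 P1 similar
  -> R2 @ bar 4 tick 0 v(1, 3): C3/E3 M3 -> G3/G3 P1 similar
  -> R1 @ bar 5 tick 0 v(0, 2): G2/G3 P8 -> E3/E4 P8 similar
  -> R1 @ bar 5 tick 0 v(0, 3): G2/G3 P8 -> E3/E4 P8 similar
  -> R1 @ bar 5 tick 0 v(2, 3): G3/G3 P1 -> E4/E4 P1 similar
  -> R8 @ bar 5 tick 0 v(0, 2): penult P8 not 3rd/6th
  -> R8 @ bar 5 tick 0 v(0, 3): penult P8 not 3rd/6th
  -> R1 @ bar 6 tick 0 v(2, 3): E4/E4 P1 -> F4/F4 P1 similar
  -> R6 @ bar 6 tick 3 v(0, 2): closes on m3
  -> R6 @ bar 6 tick 3 v(0, 3): closes on m3

(0, 0, R5, (0, 2))
(0, 0, R5, (0, 3))
(1, 0, R1, (2, 3))
(1, 0, R2, (0, 2))
(1, 0, R2, (0, 3))
(1, 0, R7, (1,))
(2, 0, R2, (1, 2))
(2, 0, R3, (2, 3))
(2, 0, R4, (0, 3))
(2, 1, R3, (2, 3))
(2, 2, R3, (2, 3))
(2, 3, R3, (2, 3))
(3, 0, R2, (0, 2))
(3, 0, R2, (0, 3))
(3, 0, R2, (2, 3))
(3, 0, R7, (2,))
(4, 0, R1, (2, 3))
(4, 0, R2, (1, 2))
(4, 0, R2, (1, 3))
(5, 0, R1, (0, 2))
(5, 0, R1, (0, 3))
(5, 0, R1, (2, 3))
(5, 0, R8, (0, 2))
(5, 0, R8, (0, 3))
(6, 0, R1, (2, 3))
(6, 3, R6, (0, 2))
(6, 3, R6, (0, 3))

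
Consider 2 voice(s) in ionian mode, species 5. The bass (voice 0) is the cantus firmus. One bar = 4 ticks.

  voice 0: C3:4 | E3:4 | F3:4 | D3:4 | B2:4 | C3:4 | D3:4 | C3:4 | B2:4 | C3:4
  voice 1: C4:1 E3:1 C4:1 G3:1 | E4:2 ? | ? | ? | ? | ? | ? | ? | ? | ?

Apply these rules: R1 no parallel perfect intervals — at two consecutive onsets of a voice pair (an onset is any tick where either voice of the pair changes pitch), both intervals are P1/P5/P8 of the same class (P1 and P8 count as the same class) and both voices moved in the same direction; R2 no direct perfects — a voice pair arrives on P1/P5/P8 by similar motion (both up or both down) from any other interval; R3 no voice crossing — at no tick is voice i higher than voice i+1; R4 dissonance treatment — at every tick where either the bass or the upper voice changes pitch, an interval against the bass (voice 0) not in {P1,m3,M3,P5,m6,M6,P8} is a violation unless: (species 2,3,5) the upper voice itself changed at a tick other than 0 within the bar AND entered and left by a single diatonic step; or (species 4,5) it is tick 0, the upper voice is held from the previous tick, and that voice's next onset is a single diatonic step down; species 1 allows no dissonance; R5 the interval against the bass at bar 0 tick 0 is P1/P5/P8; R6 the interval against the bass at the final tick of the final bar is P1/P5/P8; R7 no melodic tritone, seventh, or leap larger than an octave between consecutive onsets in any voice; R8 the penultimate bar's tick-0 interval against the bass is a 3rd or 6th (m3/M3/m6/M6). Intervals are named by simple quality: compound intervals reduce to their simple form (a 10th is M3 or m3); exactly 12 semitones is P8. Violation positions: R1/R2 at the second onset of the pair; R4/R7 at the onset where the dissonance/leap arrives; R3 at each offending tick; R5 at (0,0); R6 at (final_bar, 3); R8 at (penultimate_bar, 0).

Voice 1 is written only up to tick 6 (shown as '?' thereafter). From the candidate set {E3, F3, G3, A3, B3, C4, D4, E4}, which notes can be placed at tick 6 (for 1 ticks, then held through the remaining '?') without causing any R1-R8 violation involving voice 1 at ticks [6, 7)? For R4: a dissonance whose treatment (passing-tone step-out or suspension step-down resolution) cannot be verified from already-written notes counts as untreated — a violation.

E3: legal
F3: violates R4,R7
G3: legal
A3: violates R4
B3: legal
C4: legal
D4: violates R4
E4: legal

{B3, C4, E3, E4, G3}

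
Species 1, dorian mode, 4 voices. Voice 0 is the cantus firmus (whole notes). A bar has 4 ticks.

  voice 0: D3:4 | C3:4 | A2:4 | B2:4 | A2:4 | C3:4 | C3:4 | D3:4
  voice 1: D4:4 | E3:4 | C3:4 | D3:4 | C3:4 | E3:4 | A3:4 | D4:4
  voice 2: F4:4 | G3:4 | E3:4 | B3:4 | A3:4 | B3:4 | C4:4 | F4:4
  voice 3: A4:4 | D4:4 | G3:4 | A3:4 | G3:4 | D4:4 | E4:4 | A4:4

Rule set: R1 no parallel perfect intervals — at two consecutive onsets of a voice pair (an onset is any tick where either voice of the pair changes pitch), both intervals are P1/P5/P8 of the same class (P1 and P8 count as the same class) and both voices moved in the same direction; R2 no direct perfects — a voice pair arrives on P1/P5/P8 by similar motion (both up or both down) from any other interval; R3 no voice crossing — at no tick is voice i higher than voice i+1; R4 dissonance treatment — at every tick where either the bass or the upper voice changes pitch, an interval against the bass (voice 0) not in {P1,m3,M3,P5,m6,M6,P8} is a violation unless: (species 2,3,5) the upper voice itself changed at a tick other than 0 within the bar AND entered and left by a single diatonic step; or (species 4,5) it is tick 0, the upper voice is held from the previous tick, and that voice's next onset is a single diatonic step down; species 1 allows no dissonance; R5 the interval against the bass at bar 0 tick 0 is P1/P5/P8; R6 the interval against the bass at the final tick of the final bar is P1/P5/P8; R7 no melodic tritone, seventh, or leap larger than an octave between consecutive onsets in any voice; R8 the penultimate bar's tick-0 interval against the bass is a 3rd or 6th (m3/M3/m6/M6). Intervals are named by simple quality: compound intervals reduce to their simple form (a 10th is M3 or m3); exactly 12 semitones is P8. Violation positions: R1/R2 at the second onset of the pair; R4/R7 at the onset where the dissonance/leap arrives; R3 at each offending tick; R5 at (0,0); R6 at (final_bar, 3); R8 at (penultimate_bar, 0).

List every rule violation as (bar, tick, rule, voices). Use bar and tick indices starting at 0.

(0, 0, R5, (0, 2))
(1, 0, R2, (0, 2))
(1, 0, R2, (2, 3))
(1, 0, R4, (0, 3))
(1, 0, R7, (1,))
(1, 0, R7, (2,))
(2, 0, R1, (0, 2))
(2, 0, R2, (1, 3))
(2, 0, R4, (0, 3))
(3, 0, R1, (1, 3))
(3, 0, R2, (0, 2))
(3, 0, R3, (2, 3))
(3, 0, R4, (0, 3))
(3, 1, R3, (2, 3))
(3, 2, R3, (2, 3))
(3, 3, R3, (2, 3))
(4, 0, R1, (0, 2))
(4, 0, R1, (1, 3))
(4, 0, R3, (2, 3))
(4, 0, R4, (0, 3))
(4, 1, R3, (2, 3))
(4, 2, R3, (2, 3))
(4, 3, R3, (2, 3))
(5, 0, R2, (1, 2))
(5, 0, R4, (0, 2))
(5, 0, R4, (0, 3))
(6, 0, R2, (1, 3))
(6, 0, R8, (0, 2))
(7, 0, R1, (1, 3))
(7, 0, R2, (0, 1))
(7, 0, R2, (0, 3))
(7, 3, R6, (0, 2))

bar 0: v0=D3 v1=D4 v2=F4 v3=A4 downbeat P5
bar 1: v0=C3 v1=E3 v2=G3 v3=D4 downbeat M2
bar 2: v0=A2 v1=C3 v2=E3 v3=G3 downbeat m7
bar 3: v0=B2 v1=D3 v2=B3 v3=A3 downbeat m7
bar 4: v0=A2 v1=C3 v2=A3 v3=G3 downbeat m7
bar 5: v0=C3 v1=E3 v2=B3 v3=D4 downbeat M2
bar 6: v0=C3 v1=A3 v2=C4 v3=E4 downbeat M3
bar 7: v0=D3 v1=D4 v2=F4 v3=A4 downbeat P5
  -> R5 @ bar 0 tick 0 v(0, 2): opens on m3
  -> R2 @ bar 1 tick 0 v(0, 2): D3/F4 m3 -> C3/G3 P5 similar
  -> R2 @ bar 1 tick 0 v(2, 3): F4/A4 M3 -> G3/D4 P5 similar
  -> R4 @ bar 1 tick 0 v(0, 3): C3/D4 M2 untreated
  -> R7 @ bar 1 tick 0 v(1,): D4->E3 leap 10st
  -> R7 @ bar 1 tick 0 v(2,): F4->G3 leap 10st
  -> R1 @ bar 2 tick 0 v(0, 2): C3/G3 P5 -> A2/E3 P5 similar
  -> R2 @ bar 2 tick 0 v(1, 3): E3/D4 m7 -> C3/G3 P5 similar
  -> R4 @ bar 2 tick 0 v(0, 3): A2/G3 m7 untreated
  -> R1 @ bar 3 tick 0 v(1, 3): C3/G3 P5 -> D3/A3 P5 similar
  -> R2 @ bar 3 tick 0 v(0, 2): A2/E3 P5 -> B2/B3 P8 similar
  -> R3 @ bar 3 tick 0 v(2, 3): B3 above A3
  -> R4 @ bar 3 tick 0 v(0, 3): B2/A3 m7 untreated
  -> R3 @ bar 3 tick 1 v(2, 3): B3 above A3
  -> R3 @ bar 3 tick 2 v(2, 3): B3 above A3
  -> R3 @ bar 3 tick 3 v(2, 3): B3 above A3
  -> R1 @ bar 4 tick 0 v(0, 2): B2/B3 P8 -> A2/A3 P8 similar
  -> R1 @ bar 4 tick 0 v(1, 3): D3/A3 P5 -> C3/G3 P5 similar
  -> R3 @ bar 4 tick 0 v(2, 3): A3 above G3
  -> R4 @ bar 4 tick 0 v(0, 3): A2/G3 m7 untreated
  -> R3 @ bar 4 tick 1 v(2, 3): A3 above G3
  -> R3 @ bar 4 tick 2 v(2, 3): A3 above G3
  -> R3 @ bar 4 tick 3 v(2, 3): A3 above G3
  -> R2 @ bar 5 tick 0 v(1, 2): C3/A3 M6 -> E3/B3 P5 similar
  -> R4 @ bar 5 tick 0 v(0, 2): C3/B3 M7 untreated
  -> R4 @ bar 5 tick 0 v(0, 3): C3/D4 M2 untreated
  -> R2 @ bar 6 tick 0 v(1, 3): E3/D4 m7 -> A3/E4 P5 similar
  -> R8 @ bar 6 tick 0 v(0, 2): penult P8 not 3rd/6th
  -> R1 @ bar 7 tick 0 v(1, 3): A3/E4 P5 -> D4/A4 P5 similar
  -> R2 @ bar 7 tick 0 v(0, 1): C3/A3 M6 -> D3/D4 P8 similar
  -> R2 @ bar 7 tick 0 v(0, 3): C3/E4 M3 -> D3/A4 P5 similar
  -> R6 @ bar 7 tick 3 v(0, 2): closes on m3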